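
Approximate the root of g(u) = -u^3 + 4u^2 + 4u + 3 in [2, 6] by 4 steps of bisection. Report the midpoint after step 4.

midpoint 4: g = 19 > 0 → [4, 6]
midpoint 5: g = -2 < 0 → [4, 5]
midpoint 4.5: g = 10.875 > 0 → [4.5, 5]
midpoint 4.75: g = 5.0781 > 0 → [4.75, 5]

4.75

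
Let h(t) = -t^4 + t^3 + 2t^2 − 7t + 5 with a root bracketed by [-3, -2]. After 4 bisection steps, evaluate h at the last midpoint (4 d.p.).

midpoint -2.5: h = -19.6875 < 0 → [-2.5, -2]
midpoint -2.25: h = -6.144531 < 0 → [-2.25, -2]
midpoint -2.125: h = -1.080322 < 0 → [-2.125, -2]
midpoint -2.0625: h = 1.0759 > 0 → [-2.125, -2.0625]

1.0759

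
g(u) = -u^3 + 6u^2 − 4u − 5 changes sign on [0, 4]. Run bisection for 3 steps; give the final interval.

u = 2 gives g = 3, positive; keep [0, 2]
u = 1 gives g = -4, negative; keep [1, 2]
u = 1.5 gives g = -0.875, negative; keep [1.5, 2]

[1.5, 2]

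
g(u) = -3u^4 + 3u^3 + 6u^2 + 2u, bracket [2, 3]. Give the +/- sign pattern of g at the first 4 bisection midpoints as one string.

---+

g(2.5) = -27.8125 < 0, so the root lies in [2, 2.5]
g(2.25) = -7.839844 < 0, so the root lies in [2, 2.25]
g(2.125) = -1.041748 < 0, so the root lies in [2, 2.125]
g(2.0625) = 1.6823 > 0, so the root lies in [2.0625, 2.125]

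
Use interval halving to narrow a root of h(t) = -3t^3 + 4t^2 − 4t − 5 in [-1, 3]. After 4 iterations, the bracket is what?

m = 1, h(m) = -8 (−); new bracket [-1, 1]
m = 0, h(m) = -5 (−); new bracket [-1, 0]
m = -0.5, h(m) = -1.625 (−); new bracket [-1, -0.5]
m = -0.75, h(m) = 1.5156 (+); new bracket [-0.75, -0.5]

[-0.75, -0.5]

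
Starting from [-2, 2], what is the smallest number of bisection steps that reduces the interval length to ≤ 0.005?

10

Width after n steps is 4/2^n. Need 2^n ≥ 4/0.005 = 800.
2^9 = 512 < 800 ≤ 2^10 = 1024, so n = 10.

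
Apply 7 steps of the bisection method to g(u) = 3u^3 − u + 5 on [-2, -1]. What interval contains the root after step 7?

midpoint -1.5: g = -3.625 < 0 → [-1.5, -1]
midpoint -1.25: g = 0.390625 > 0 → [-1.5, -1.25]
midpoint -1.375: g = -1.423828 < 0 → [-1.375, -1.25]
midpoint -1.3125: g = -0.4705 < 0 → [-1.3125, -1.25]
midpoint -1.28125: g = -0.0287 < 0 → [-1.28125, -1.25]
midpoint -1.265625: g = 0.1838 > 0 → [-1.28125, -1.265625]
midpoint -1.2734375: g = 0.0783 > 0 → [-1.28125, -1.2734375]

[-1.28125, -1.2734375]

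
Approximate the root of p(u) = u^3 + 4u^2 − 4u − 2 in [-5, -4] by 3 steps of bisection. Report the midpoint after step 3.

-4.875

m = -4.5, p(m) = 5.875 (+); new bracket [-5, -4.5]
m = -4.75, p(m) = 0.078125 (+); new bracket [-5, -4.75]
m = -4.875, p(m) = -3.294922 (−); new bracket [-4.875, -4.75]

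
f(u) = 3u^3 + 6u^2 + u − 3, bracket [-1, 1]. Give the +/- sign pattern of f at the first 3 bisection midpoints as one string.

m = 0, f(m) = -3 (−); new bracket [0, 1]
m = 0.5, f(m) = -0.625 (−); new bracket [0.5, 1]
m = 0.75, f(m) = 2.390625 (+); new bracket [0.5, 0.75]

--+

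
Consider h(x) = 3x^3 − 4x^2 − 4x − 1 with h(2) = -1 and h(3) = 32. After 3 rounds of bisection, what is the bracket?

[2, 2.125]

x = 2.5 gives h = 10.875, positive; keep [2, 2.5]
x = 2.25 gives h = 3.921875, positive; keep [2, 2.25]
x = 2.125 gives h = 1.224609, positive; keep [2, 2.125]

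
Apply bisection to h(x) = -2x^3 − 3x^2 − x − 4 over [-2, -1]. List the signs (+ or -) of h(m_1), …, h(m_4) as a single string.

m = -1.5, h(m) = -2.5 (−); new bracket [-2, -1.5]
m = -1.75, h(m) = -0.71875 (−); new bracket [-2, -1.75]
m = -1.875, h(m) = 0.511719 (+); new bracket [-1.875, -1.75]
m = -1.8125, h(m) = -0.1343 (−); new bracket [-1.875, -1.8125]

--+-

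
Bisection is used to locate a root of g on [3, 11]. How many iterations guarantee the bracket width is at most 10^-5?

Width after n steps is 8/2^n. Need 2^n ≥ 8/10^-5 = 800000.
2^19 = 524288 < 800000 ≤ 2^20 = 1048576, so n = 20.

20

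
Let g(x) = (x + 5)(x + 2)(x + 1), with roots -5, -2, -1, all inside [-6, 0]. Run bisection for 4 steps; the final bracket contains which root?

g(-3) = 4 > 0, so the root lies in [-6, -3]
g(-4.5) = 4.375 > 0, so the root lies in [-6, -4.5]
g(-5.25) = -3.453125 < 0, so the root lies in [-5.25, -4.5]
g(-4.875) = 1.3926 > 0, so the root lies in [-5.25, -4.875]

-5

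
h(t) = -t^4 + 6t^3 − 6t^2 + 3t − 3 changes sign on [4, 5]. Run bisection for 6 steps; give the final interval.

m = 4.5, h(m) = 25.6875 (+); new bracket [4.5, 5]
m = 4.75, h(m) = 9.839844 (+); new bracket [4.75, 5]
m = 4.875, h(m) = -0.62915 (−); new bracket [4.75, 4.875]
m = 4.8125, h(m) = 4.8332 (+); new bracket [4.8125, 4.875]
m = 4.84375, h(m) = 2.1602 (+); new bracket [4.84375, 4.875]
m = 4.859375, h(m) = 0.7802 (+); new bracket [4.859375, 4.875]

[4.859375, 4.875]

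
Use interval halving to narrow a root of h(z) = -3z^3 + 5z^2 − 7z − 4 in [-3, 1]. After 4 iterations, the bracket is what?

[-0.5, -0.25]

midpoint -1: h = 11 > 0 → [-1, 1]
midpoint 0: h = -4 < 0 → [-1, 0]
midpoint -0.5: h = 1.125 > 0 → [-0.5, 0]
midpoint -0.25: h = -1.8906 < 0 → [-0.5, -0.25]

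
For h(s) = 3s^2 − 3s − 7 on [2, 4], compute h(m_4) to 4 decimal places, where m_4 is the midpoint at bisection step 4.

0.1719

m = 3, h(m) = 11 (+); new bracket [2, 3]
m = 2.5, h(m) = 4.25 (+); new bracket [2, 2.5]
m = 2.25, h(m) = 1.4375 (+); new bracket [2, 2.25]
m = 2.125, h(m) = 0.1719 (+); new bracket [2, 2.125]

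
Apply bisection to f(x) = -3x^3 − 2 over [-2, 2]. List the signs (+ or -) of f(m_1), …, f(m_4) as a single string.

-+--

f(0) = -2 < 0, so the root lies in [-2, 0]
f(-1) = 1 > 0, so the root lies in [-1, 0]
f(-0.5) = -1.625 < 0, so the root lies in [-1, -0.5]
f(-0.75) = -0.7344 < 0, so the root lies in [-1, -0.75]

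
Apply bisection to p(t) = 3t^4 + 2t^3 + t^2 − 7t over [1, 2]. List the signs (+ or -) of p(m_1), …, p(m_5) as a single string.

p(1.5) = 13.6875 > 0, so the root lies in [1, 1.5]
p(1.25) = 4.042969 > 0, so the root lies in [1, 1.25]
p(1.125) = 1.043701 > 0, so the root lies in [1, 1.125]
p(1.0625) = -0.0864 < 0, so the root lies in [1.0625, 1.125]
p(1.09375) = 0.4502 > 0, so the root lies in [1.0625, 1.09375]

+++-+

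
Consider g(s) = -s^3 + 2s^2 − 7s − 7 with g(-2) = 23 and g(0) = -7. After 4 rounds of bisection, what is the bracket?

[-0.875, -0.75]

m = -1, g(m) = 3 (+); new bracket [-1, 0]
m = -0.5, g(m) = -2.875 (−); new bracket [-1, -0.5]
m = -0.75, g(m) = -0.203125 (−); new bracket [-1, -0.75]
m = -0.875, g(m) = 1.3262 (+); new bracket [-0.875, -0.75]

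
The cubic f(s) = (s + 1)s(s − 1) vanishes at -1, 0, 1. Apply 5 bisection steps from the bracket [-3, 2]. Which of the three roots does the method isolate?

s = -0.5 gives f = 0.375, positive; keep [-3, -0.5]
s = -1.75 gives f = -3.609375, negative; keep [-1.75, -0.5]
s = -1.125 gives f = -0.298828, negative; keep [-1.125, -0.5]
s = -0.8125 gives f = 0.2761, positive; keep [-1.125, -0.8125]
s = -0.96875 gives f = 0.0596, positive; keep [-1.125, -0.96875]

-1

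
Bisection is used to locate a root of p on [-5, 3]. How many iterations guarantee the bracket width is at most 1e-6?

Width after n steps is 8/2^n. Need 2^n ≥ 8/1e-6 = 8000000.
2^22 = 4194304 < 8000000 ≤ 2^23 = 8388608, so n = 23.

23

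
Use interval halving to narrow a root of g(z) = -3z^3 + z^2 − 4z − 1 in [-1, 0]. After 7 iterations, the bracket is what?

[-0.234375, -0.2265625]

g(-0.5) = 1.625 > 0, so the root lies in [-0.5, 0]
g(-0.25) = 0.109375 > 0, so the root lies in [-0.25, 0]
g(-0.125) = -0.478516 < 0, so the root lies in [-0.25, -0.125]
g(-0.1875) = -0.1951 < 0, so the root lies in [-0.25, -0.1875]
g(-0.21875) = -0.0457 < 0, so the root lies in [-0.25, -0.21875]
g(-0.234375) = 0.0311 > 0, so the root lies in [-0.234375, -0.21875]
g(-0.2265625) = -0.0075 < 0, so the root lies in [-0.234375, -0.2265625]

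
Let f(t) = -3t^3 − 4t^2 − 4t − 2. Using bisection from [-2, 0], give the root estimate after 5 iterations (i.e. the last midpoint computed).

-0.6875

f(-1) = 1 > 0, so the root lies in [-1, 0]
f(-0.5) = -0.625 < 0, so the root lies in [-1, -0.5]
f(-0.75) = 0.015625 > 0, so the root lies in [-0.75, -0.5]
f(-0.625) = -0.3301 < 0, so the root lies in [-0.75, -0.625]
f(-0.6875) = -0.1658 < 0, so the root lies in [-0.75, -0.6875]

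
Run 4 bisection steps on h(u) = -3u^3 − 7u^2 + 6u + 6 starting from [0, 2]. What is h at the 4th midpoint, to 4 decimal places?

midpoint 1: h = 2 > 0 → [1, 2]
midpoint 1.5: h = -10.875 < 0 → [1, 1.5]
midpoint 1.25: h = -3.296875 < 0 → [1, 1.25]
midpoint 1.125: h = -0.3809 < 0 → [1, 1.125]

-0.3809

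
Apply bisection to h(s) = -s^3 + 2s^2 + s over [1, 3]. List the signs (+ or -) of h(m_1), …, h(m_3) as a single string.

+-+

m = 2, h(m) = 2 (+); new bracket [2, 3]
m = 2.5, h(m) = -0.625 (−); new bracket [2, 2.5]
m = 2.25, h(m) = 0.984375 (+); new bracket [2.25, 2.5]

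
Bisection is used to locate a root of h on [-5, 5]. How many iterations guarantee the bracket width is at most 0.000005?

21

Width after n steps is 10/2^n. Need 2^n ≥ 10/0.000005 = 2000000.
2^20 = 1048576 < 2000000 ≤ 2^21 = 2097152, so n = 21.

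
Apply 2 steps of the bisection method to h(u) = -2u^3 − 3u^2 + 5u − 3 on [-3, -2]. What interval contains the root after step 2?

h(-2.5) = -3 < 0, so the root lies in [-3, -2.5]
h(-2.75) = 2.15625 > 0, so the root lies in [-2.75, -2.5]

[-2.75, -2.5]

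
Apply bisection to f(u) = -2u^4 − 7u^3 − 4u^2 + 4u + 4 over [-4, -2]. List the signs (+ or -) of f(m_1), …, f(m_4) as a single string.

u = -3 gives f = -17, negative; keep [-3, -2]
u = -2.5 gives f = 0.25, positive; keep [-3, -2.5]
u = -2.75 gives f = -6.054688, negative; keep [-2.75, -2.5]
u = -2.625 gives f = -2.4087, negative; keep [-2.625, -2.5]

-+--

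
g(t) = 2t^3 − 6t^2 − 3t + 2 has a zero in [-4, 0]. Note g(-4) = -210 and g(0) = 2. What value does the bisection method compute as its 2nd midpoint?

t = -2 gives g = -32, negative; keep [-2, 0]
t = -1 gives g = -3, negative; keep [-1, 0]

-1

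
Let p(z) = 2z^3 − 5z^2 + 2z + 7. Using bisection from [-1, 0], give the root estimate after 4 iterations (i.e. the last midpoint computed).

m = -0.5, p(m) = 4.5 (+); new bracket [-1, -0.5]
m = -0.75, p(m) = 1.84375 (+); new bracket [-1, -0.75]
m = -0.875, p(m) = 0.082031 (+); new bracket [-1, -0.875]
m = -0.9375, p(m) = -0.9175 (−); new bracket [-0.9375, -0.875]

-0.9375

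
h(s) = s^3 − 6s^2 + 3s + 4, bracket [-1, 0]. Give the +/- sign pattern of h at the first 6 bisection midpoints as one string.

s = -0.5 gives h = 0.875, positive; keep [-1, -0.5]
s = -0.75 gives h = -2.046875, negative; keep [-0.75, -0.5]
s = -0.625 gives h = -0.462891, negative; keep [-0.625, -0.5]
s = -0.5625 gives h = 0.2361, positive; keep [-0.625, -0.5625]
s = -0.59375 gives h = -0.1058, negative; keep [-0.59375, -0.5625]
s = -0.578125 gives h = 0.067, positive; keep [-0.59375, -0.578125]

+--+-+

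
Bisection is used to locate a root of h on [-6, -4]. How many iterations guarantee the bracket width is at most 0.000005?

Width after n steps is 2/2^n. Need 2^n ≥ 2/0.000005 = 400000.
2^18 = 262144 < 400000 ≤ 2^19 = 524288, so n = 19.

19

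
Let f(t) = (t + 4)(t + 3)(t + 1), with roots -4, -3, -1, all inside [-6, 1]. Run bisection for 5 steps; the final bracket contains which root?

-1

f(-2.5) = -1.125 < 0, so the root lies in [-2.5, 1]
f(-0.75) = 1.828125 > 0, so the root lies in [-2.5, -0.75]
f(-1.625) = -2.041016 < 0, so the root lies in [-1.625, -0.75]
f(-1.1875) = -0.9558 < 0, so the root lies in [-1.1875, -0.75]
f(-0.96875) = 0.1924 > 0, so the root lies in [-1.1875, -0.96875]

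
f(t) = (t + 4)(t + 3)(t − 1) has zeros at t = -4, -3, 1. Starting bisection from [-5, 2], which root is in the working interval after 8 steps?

1

m = -1.5, f(m) = -9.375 (−); new bracket [-1.5, 2]
m = 0.25, f(m) = -10.359375 (−); new bracket [0.25, 2]
m = 1.125, f(m) = 2.642578 (+); new bracket [0.25, 1.125]
m = 0.6875, f(m) = -5.4016 (−); new bracket [0.6875, 1.125]
m = 0.90625, f(m) = -1.7967 (−); new bracket [0.90625, 1.125]
m = 1.015625, f(m) = 0.3147 (+); new bracket [0.90625, 1.015625]
m = 0.9609375, f(m) = -0.7676 (−); new bracket [0.9609375, 1.015625]
m = 0.98828125, f(m) = -0.2331 (−); new bracket [0.98828125, 1.015625]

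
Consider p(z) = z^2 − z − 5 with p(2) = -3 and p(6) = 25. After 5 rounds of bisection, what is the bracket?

p(4) = 7 > 0, so the root lies in [2, 4]
p(3) = 1 > 0, so the root lies in [2, 3]
p(2.5) = -1.25 < 0, so the root lies in [2.5, 3]
p(2.75) = -0.1875 < 0, so the root lies in [2.75, 3]
p(2.875) = 0.3906 > 0, so the root lies in [2.75, 2.875]

[2.75, 2.875]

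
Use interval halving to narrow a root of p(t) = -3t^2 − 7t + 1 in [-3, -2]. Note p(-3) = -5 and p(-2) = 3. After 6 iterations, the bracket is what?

[-2.46875, -2.453125]

midpoint -2.5: p = -0.25 < 0 → [-2.5, -2]
midpoint -2.25: p = 1.5625 > 0 → [-2.5, -2.25]
midpoint -2.375: p = 0.703125 > 0 → [-2.5, -2.375]
midpoint -2.4375: p = 0.2383 > 0 → [-2.5, -2.4375]
midpoint -2.46875: p = -0.0029 < 0 → [-2.46875, -2.4375]
midpoint -2.453125: p = 0.1184 > 0 → [-2.46875, -2.453125]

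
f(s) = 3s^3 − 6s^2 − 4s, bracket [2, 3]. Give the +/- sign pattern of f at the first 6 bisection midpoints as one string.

-++++-

s = 2.5 gives f = -0.625, negative; keep [2.5, 3]
s = 2.75 gives f = 6.015625, positive; keep [2.5, 2.75]
s = 2.625 gives f = 2.419922, positive; keep [2.5, 2.625]
s = 2.5625 gives f = 0.8308, positive; keep [2.5, 2.5625]
s = 2.53125 gives f = 0.0865, positive; keep [2.5, 2.53125]
s = 2.515625 gives f = -0.2733, negative; keep [2.515625, 2.53125]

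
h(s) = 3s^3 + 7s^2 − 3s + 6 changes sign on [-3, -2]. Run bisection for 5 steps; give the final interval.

s = -2.5 gives h = 10.375, positive; keep [-3, -2.5]
s = -2.75 gives h = 4.796875, positive; keep [-3, -2.75]
s = -2.875 gives h = 1.193359, positive; keep [-3, -2.875]
s = -2.9375 gives h = -0.8274, negative; keep [-2.9375, -2.875]
s = -2.90625 gives h = 0.2017, positive; keep [-2.9375, -2.90625]

[-2.9375, -2.90625]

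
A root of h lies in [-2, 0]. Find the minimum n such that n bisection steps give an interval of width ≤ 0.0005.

12

Width after n steps is 2/2^n. Need 2^n ≥ 2/0.0005 = 4000.
2^11 = 2048 < 4000 ≤ 2^12 = 4096, so n = 12.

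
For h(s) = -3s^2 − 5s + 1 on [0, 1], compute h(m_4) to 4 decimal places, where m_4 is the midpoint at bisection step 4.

-0.0430

midpoint 0.5: h = -2.25 < 0 → [0, 0.5]
midpoint 0.25: h = -0.4375 < 0 → [0, 0.25]
midpoint 0.125: h = 0.328125 > 0 → [0.125, 0.25]
midpoint 0.1875: h = -0.043 < 0 → [0.125, 0.1875]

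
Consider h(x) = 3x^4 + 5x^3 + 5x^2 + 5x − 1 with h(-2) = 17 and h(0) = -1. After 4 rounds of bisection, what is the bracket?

h(-1) = -3 < 0, so the root lies in [-2, -1]
h(-1.5) = 1.0625 > 0, so the root lies in [-1.5, -1]
h(-1.25) = -1.878906 < 0, so the root lies in [-1.5, -1.25]
h(-1.375) = -0.6965 < 0, so the root lies in [-1.5, -1.375]

[-1.5, -1.375]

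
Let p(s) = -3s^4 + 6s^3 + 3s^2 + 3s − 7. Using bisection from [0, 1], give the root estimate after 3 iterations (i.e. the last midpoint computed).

0.875

midpoint 0.5: p = -4.1875 < 0 → [0.5, 1]
midpoint 0.75: p = -1.480469 < 0 → [0.75, 1]
midpoint 0.875: p = 0.182861 > 0 → [0.75, 0.875]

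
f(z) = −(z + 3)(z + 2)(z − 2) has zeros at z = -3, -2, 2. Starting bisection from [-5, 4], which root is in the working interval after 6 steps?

m = -0.5, f(m) = 9.375 (+); new bracket [-0.5, 4]
m = 1.75, f(m) = 4.453125 (+); new bracket [1.75, 4]
m = 2.875, f(m) = -25.060547 (−); new bracket [1.75, 2.875]
m = 2.3125, f(m) = -7.1594 (−); new bracket [1.75, 2.3125]
m = 2.03125, f(m) = -0.6338 (−); new bracket [1.75, 2.03125]
m = 1.890625, f(m) = 2.0811 (+); new bracket [1.890625, 2.03125]

2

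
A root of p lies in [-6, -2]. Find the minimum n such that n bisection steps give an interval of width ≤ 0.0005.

13

Width after n steps is 4/2^n. Need 2^n ≥ 4/0.0005 = 8000.
2^12 = 4096 < 8000 ≤ 2^13 = 8192, so n = 13.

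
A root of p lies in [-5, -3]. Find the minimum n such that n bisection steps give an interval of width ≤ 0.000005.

Width after n steps is 2/2^n. Need 2^n ≥ 2/0.000005 = 400000.
2^18 = 262144 < 400000 ≤ 2^19 = 524288, so n = 19.

19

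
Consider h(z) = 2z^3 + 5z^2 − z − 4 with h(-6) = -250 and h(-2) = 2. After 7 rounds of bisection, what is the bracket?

[-2.375, -2.34375]

m = -4, h(m) = -48 (−); new bracket [-4, -2]
m = -3, h(m) = -10 (−); new bracket [-3, -2]
m = -2.5, h(m) = -1.5 (−); new bracket [-2.5, -2]
m = -2.25, h(m) = 0.7812 (+); new bracket [-2.5, -2.25]
m = -2.375, h(m) = -0.2148 (−); new bracket [-2.375, -2.25]
m = -2.3125, h(m) = 0.3179 (+); new bracket [-2.375, -2.3125]
m = -2.34375, h(m) = 0.0604 (+); new bracket [-2.375, -2.34375]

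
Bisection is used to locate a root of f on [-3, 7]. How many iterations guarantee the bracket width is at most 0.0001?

17

Width after n steps is 10/2^n. Need 2^n ≥ 10/0.0001 = 100000.
2^16 = 65536 < 100000 ≤ 2^17 = 131072, so n = 17.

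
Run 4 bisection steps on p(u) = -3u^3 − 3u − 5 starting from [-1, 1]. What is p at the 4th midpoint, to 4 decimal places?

-0.3652

p(0) = -5 < 0, so the root lies in [-1, 0]
p(-0.5) = -3.125 < 0, so the root lies in [-1, -0.5]
p(-0.75) = -1.484375 < 0, so the root lies in [-1, -0.75]
p(-0.875) = -0.3652 < 0, so the root lies in [-1, -0.875]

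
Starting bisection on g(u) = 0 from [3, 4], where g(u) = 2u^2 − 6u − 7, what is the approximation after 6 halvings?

3.890625

u = 3.5 gives g = -3.5, negative; keep [3.5, 4]
u = 3.75 gives g = -1.375, negative; keep [3.75, 4]
u = 3.875 gives g = -0.21875, negative; keep [3.875, 4]
u = 3.9375 gives g = 0.3828, positive; keep [3.875, 3.9375]
u = 3.90625 gives g = 0.0801, positive; keep [3.875, 3.90625]
u = 3.890625 gives g = -0.0698, negative; keep [3.890625, 3.90625]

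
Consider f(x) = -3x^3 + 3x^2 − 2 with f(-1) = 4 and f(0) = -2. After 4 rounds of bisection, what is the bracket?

m = -0.5, f(m) = -0.875 (−); new bracket [-1, -0.5]
m = -0.75, f(m) = 0.953125 (+); new bracket [-0.75, -0.5]
m = -0.625, f(m) = -0.095703 (−); new bracket [-0.75, -0.625]
m = -0.6875, f(m) = 0.3928 (+); new bracket [-0.6875, -0.625]

[-0.6875, -0.625]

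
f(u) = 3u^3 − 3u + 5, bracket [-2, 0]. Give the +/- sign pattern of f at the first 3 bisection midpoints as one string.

m = -1, f(m) = 5 (+); new bracket [-2, -1]
m = -1.5, f(m) = -0.625 (−); new bracket [-1.5, -1]
m = -1.25, f(m) = 2.890625 (+); new bracket [-1.5, -1.25]

+-+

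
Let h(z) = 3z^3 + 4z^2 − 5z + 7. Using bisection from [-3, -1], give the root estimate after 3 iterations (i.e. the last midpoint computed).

-2.25

z = -2 gives h = 9, positive; keep [-3, -2]
z = -2.5 gives h = -2.375, negative; keep [-2.5, -2]
z = -2.25 gives h = 4.328125, positive; keep [-2.5, -2.25]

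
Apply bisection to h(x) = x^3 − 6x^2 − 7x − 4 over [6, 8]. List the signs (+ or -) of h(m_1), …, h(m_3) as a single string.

h(7) = -4 < 0, so the root lies in [7, 8]
h(7.5) = 27.875 > 0, so the root lies in [7, 7.5]
h(7.25) = 10.953125 > 0, so the root lies in [7, 7.25]

-++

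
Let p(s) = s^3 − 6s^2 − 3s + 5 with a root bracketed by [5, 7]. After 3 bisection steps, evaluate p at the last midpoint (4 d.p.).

-3.9844

p(6) = -13 < 0, so the root lies in [6, 7]
p(6.5) = 6.625 > 0, so the root lies in [6, 6.5]
p(6.25) = -3.984375 < 0, so the root lies in [6.25, 6.5]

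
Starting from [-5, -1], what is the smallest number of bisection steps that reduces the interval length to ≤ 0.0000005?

23

Width after n steps is 4/2^n. Need 2^n ≥ 4/0.0000005 = 8000000.
2^22 = 4194304 < 8000000 ≤ 2^23 = 8388608, so n = 23.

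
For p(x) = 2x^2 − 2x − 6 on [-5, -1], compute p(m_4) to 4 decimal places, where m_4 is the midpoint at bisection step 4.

-0.3750

p(-3) = 18 > 0, so the root lies in [-3, -1]
p(-2) = 6 > 0, so the root lies in [-2, -1]
p(-1.5) = 1.5 > 0, so the root lies in [-1.5, -1]
p(-1.25) = -0.375 < 0, so the root lies in [-1.5, -1.25]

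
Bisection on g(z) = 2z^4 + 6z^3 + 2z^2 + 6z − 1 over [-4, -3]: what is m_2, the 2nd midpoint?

g(-3.5) = 45.375 > 0, so the root lies in [-3.5, -3]
g(-3.25) = 17.789062 > 0, so the root lies in [-3.25, -3]

-3.25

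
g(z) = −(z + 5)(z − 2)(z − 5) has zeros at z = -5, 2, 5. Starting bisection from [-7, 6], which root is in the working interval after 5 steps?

g(-0.5) = -61.875 < 0, so the root lies in [-7, -0.5]
g(-3.75) = -62.890625 < 0, so the root lies in [-7, -3.75]
g(-5.375) = 28.693359 > 0, so the root lies in [-5.375, -3.75]
g(-4.5625) = -27.4548 < 0, so the root lies in [-5.375, -4.5625]
g(-4.96875) = -2.1709 < 0, so the root lies in [-5.375, -4.96875]

-5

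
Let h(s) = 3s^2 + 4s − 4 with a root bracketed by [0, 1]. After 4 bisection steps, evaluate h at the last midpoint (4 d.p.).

m = 0.5, h(m) = -1.25 (−); new bracket [0.5, 1]
m = 0.75, h(m) = 0.6875 (+); new bracket [0.5, 0.75]
m = 0.625, h(m) = -0.328125 (−); new bracket [0.625, 0.75]
m = 0.6875, h(m) = 0.168 (+); new bracket [0.625, 0.6875]

0.1680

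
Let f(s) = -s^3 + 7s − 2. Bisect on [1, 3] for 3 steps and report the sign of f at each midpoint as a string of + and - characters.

midpoint 2: f = 4 > 0 → [2, 3]
midpoint 2.5: f = -0.125 < 0 → [2, 2.5]
midpoint 2.25: f = 2.359375 > 0 → [2.25, 2.5]

+-+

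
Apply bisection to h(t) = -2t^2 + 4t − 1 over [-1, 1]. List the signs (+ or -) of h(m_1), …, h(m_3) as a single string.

midpoint 0: h = -1 < 0 → [0, 1]
midpoint 0.5: h = 0.5 > 0 → [0, 0.5]
midpoint 0.25: h = -0.125 < 0 → [0.25, 0.5]

-+-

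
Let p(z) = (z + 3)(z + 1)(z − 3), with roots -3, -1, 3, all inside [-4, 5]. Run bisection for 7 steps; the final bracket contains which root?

3

midpoint 0.5: p = -13.125 < 0 → [0.5, 5]
midpoint 2.75: p = -5.390625 < 0 → [2.75, 5]
midpoint 3.875: p = 29.326172 > 0 → [2.75, 3.875]
midpoint 3.3125: p = 8.5071 > 0 → [2.75, 3.3125]
midpoint 3.03125: p = 0.7598 > 0 → [2.75, 3.03125]
midpoint 2.890625: p = -2.5067 < 0 → [2.890625, 3.03125]
midpoint 2.9609375: p = -0.9223 < 0 → [2.9609375, 3.03125]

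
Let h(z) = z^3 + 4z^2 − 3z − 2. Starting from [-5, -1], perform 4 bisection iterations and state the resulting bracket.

[-4.75, -4.5]

midpoint -3: h = 16 > 0 → [-5, -3]
midpoint -4: h = 10 > 0 → [-5, -4]
midpoint -4.5: h = 1.375 > 0 → [-5, -4.5]
midpoint -4.75: h = -4.6719 < 0 → [-4.75, -4.5]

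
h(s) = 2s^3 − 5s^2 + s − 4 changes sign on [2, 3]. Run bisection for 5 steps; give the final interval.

[2.59375, 2.625]

h(2.5) = -1.5 < 0, so the root lies in [2.5, 3]
h(2.75) = 2.53125 > 0, so the root lies in [2.5, 2.75]
h(2.625) = 0.347656 > 0, so the root lies in [2.5, 2.625]
h(2.5625) = -0.6167 < 0, so the root lies in [2.5625, 2.625]
h(2.59375) = -0.1448 < 0, so the root lies in [2.59375, 2.625]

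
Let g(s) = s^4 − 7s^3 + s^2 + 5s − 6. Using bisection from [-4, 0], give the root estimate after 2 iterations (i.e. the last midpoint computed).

-1

s = -2 gives g = 60, positive; keep [-2, 0]
s = -1 gives g = -2, negative; keep [-2, -1]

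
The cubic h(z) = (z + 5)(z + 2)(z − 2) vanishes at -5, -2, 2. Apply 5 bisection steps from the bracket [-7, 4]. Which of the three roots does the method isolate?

z = -1.5 gives h = -6.125, negative; keep [-1.5, 4]
z = 1.25 gives h = -15.234375, negative; keep [1.25, 4]
z = 2.625 gives h = 22.041016, positive; keep [1.25, 2.625]
z = 1.9375 gives h = -1.7073, negative; keep [1.9375, 2.625]
z = 2.28125 gives h = 8.7674, positive; keep [1.9375, 2.28125]

2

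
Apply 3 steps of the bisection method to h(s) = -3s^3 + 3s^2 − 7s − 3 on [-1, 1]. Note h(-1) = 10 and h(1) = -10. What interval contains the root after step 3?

h(0) = -3 < 0, so the root lies in [-1, 0]
h(-0.5) = 1.625 > 0, so the root lies in [-0.5, 0]
h(-0.25) = -1.015625 < 0, so the root lies in [-0.5, -0.25]

[-0.5, -0.25]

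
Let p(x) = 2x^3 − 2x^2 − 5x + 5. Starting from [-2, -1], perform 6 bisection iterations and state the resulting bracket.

p(-1.5) = 1.25 > 0, so the root lies in [-2, -1.5]
p(-1.75) = -3.09375 < 0, so the root lies in [-1.75, -1.5]
p(-1.625) = -0.738281 < 0, so the root lies in [-1.625, -1.5]
p(-1.5625) = 0.3003 > 0, so the root lies in [-1.625, -1.5625]
p(-1.59375) = -0.2077 < 0, so the root lies in [-1.59375, -1.5625]
p(-1.578125) = 0.0491 > 0, so the root lies in [-1.59375, -1.578125]

[-1.59375, -1.578125]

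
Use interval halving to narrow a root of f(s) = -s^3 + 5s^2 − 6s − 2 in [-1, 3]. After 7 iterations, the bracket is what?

f(1) = -4 < 0, so the root lies in [-1, 1]
f(0) = -2 < 0, so the root lies in [-1, 0]
f(-0.5) = 2.375 > 0, so the root lies in [-0.5, 0]
f(-0.25) = -0.1719 < 0, so the root lies in [-0.5, -0.25]
f(-0.375) = 1.0059 > 0, so the root lies in [-0.375, -0.25]
f(-0.3125) = 0.3938 > 0, so the root lies in [-0.3125, -0.25]
f(-0.28125) = 0.1053 > 0, so the root lies in [-0.28125, -0.25]

[-0.28125, -0.25]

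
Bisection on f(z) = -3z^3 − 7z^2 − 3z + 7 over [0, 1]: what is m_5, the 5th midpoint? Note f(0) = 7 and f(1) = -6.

0.71875

z = 0.5 gives f = 3.375, positive; keep [0.5, 1]
z = 0.75 gives f = -0.453125, negative; keep [0.5, 0.75]
z = 0.625 gives f = 1.658203, positive; keep [0.625, 0.75]
z = 0.6875 gives f = 0.6541, positive; keep [0.6875, 0.75]
z = 0.71875 gives f = 0.1136, positive; keep [0.71875, 0.75]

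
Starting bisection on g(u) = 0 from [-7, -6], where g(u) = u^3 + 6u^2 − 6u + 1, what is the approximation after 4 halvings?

m = -6.5, g(m) = 18.875 (+); new bracket [-7, -6.5]
m = -6.75, g(m) = 7.328125 (+); new bracket [-7, -6.75]
m = -6.875, g(m) = 0.892578 (+); new bracket [-7, -6.875]
m = -6.9375, g(m) = -2.4958 (−); new bracket [-6.9375, -6.875]

-6.9375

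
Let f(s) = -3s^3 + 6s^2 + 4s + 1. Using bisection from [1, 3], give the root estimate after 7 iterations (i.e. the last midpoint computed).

2.578125

m = 2, f(m) = 9 (+); new bracket [2, 3]
m = 2.5, f(m) = 1.625 (+); new bracket [2.5, 3]
m = 2.75, f(m) = -5.015625 (−); new bracket [2.5, 2.75]
m = 2.625, f(m) = -1.4199 (−); new bracket [2.5, 2.625]
m = 2.5625, f(m) = 0.1692 (+); new bracket [2.5625, 2.625]
m = 2.59375, f(m) = -0.6084 (−); new bracket [2.5625, 2.59375]
m = 2.578125, f(m) = -0.2154 (−); new bracket [2.5625, 2.578125]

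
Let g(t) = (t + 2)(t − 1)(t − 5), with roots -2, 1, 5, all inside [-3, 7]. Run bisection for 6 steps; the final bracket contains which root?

5

midpoint 2: g = -12 < 0 → [2, 7]
midpoint 4.5: g = -11.375 < 0 → [4.5, 7]
midpoint 5.75: g = 27.609375 > 0 → [4.5, 5.75]
midpoint 5.125: g = 3.6738 > 0 → [4.5, 5.125]
midpoint 4.8125: g = -4.8699 < 0 → [4.8125, 5.125]
midpoint 4.96875: g = -0.8643 < 0 → [4.96875, 5.125]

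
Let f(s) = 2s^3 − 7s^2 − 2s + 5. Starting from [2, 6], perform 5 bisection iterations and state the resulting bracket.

midpoint 4: f = 13 > 0 → [2, 4]
midpoint 3: f = -10 < 0 → [3, 4]
midpoint 3.5: f = -2 < 0 → [3.5, 4]
midpoint 3.75: f = 4.5312 > 0 → [3.5, 3.75]
midpoint 3.625: f = 1.0352 > 0 → [3.5, 3.625]

[3.5, 3.625]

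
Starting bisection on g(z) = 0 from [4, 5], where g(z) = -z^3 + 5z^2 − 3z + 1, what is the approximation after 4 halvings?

4.3125

z = 4.5 gives g = -2.375, negative; keep [4, 4.5]
z = 4.25 gives g = 1.796875, positive; keep [4.25, 4.5]
z = 4.375 gives g = -0.162109, negative; keep [4.25, 4.375]
z = 4.3125 gives g = 0.8484, positive; keep [4.3125, 4.375]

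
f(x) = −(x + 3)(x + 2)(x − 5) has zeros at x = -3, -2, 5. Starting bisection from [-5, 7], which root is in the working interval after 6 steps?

5

x = 1 gives f = 48, positive; keep [1, 7]
x = 4 gives f = 42, positive; keep [4, 7]
x = 5.5 gives f = -31.875, negative; keep [4, 5.5]
x = 4.75 gives f = 13.0781, positive; keep [4.75, 5.5]
x = 5.125 gives f = -7.2363, negative; keep [4.75, 5.125]
x = 4.9375 gives f = 3.4417, positive; keep [4.9375, 5.125]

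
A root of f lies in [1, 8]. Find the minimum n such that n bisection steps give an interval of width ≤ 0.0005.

Width after n steps is 7/2^n. Need 2^n ≥ 7/0.0005 = 14000.
2^13 = 8192 < 14000 ≤ 2^14 = 16384, so n = 14.

14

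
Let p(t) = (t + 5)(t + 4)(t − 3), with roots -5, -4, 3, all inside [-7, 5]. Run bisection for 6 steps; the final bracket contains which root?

p(-1) = -48 < 0, so the root lies in [-1, 5]
p(2) = -42 < 0, so the root lies in [2, 5]
p(3.5) = 31.875 > 0, so the root lies in [2, 3.5]
p(2.75) = -13.0781 < 0, so the root lies in [2.75, 3.5]
p(3.125) = 7.2363 > 0, so the root lies in [2.75, 3.125]
p(2.9375) = -3.4417 < 0, so the root lies in [2.9375, 3.125]

3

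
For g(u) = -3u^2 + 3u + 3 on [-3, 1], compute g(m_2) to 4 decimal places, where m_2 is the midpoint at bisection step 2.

midpoint -1: g = -3 < 0 → [-1, 1]
midpoint 0: g = 3 > 0 → [-1, 0]

3.0000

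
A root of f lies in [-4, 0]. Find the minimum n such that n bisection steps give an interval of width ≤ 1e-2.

Width after n steps is 4/2^n. Need 2^n ≥ 4/1e-2 = 400.
2^8 = 256 < 400 ≤ 2^9 = 512, so n = 9.

9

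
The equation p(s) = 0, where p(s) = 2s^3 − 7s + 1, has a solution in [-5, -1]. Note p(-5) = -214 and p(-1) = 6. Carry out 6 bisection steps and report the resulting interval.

p(-3) = -32 < 0, so the root lies in [-3, -1]
p(-2) = -1 < 0, so the root lies in [-2, -1]
p(-1.5) = 4.75 > 0, so the root lies in [-2, -1.5]
p(-1.75) = 2.5312 > 0, so the root lies in [-2, -1.75]
p(-1.875) = 0.9414 > 0, so the root lies in [-2, -1.875]
p(-1.9375) = 0.0161 > 0, so the root lies in [-2, -1.9375]

[-2, -1.9375]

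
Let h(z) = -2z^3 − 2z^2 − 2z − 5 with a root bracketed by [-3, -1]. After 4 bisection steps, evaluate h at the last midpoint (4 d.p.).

h(-2) = 7 > 0, so the root lies in [-2, -1]
h(-1.5) = 0.25 > 0, so the root lies in [-1.5, -1]
h(-1.25) = -1.71875 < 0, so the root lies in [-1.5, -1.25]
h(-1.375) = -0.832 < 0, so the root lies in [-1.5, -1.375]

-0.8320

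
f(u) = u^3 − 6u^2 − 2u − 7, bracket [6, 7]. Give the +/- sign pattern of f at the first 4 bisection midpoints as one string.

+---

m = 6.5, f(m) = 1.125 (+); new bracket [6, 6.5]
m = 6.25, f(m) = -9.734375 (−); new bracket [6.25, 6.5]
m = 6.375, f(m) = -4.509766 (−); new bracket [6.375, 6.5]
m = 6.4375, f(m) = -1.7444 (−); new bracket [6.4375, 6.5]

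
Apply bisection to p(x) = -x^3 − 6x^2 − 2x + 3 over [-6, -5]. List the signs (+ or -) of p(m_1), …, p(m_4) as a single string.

-+++

midpoint -5.5: p = -1.125 < 0 → [-6, -5.5]
midpoint -5.75: p = 6.234375 > 0 → [-5.75, -5.5]
midpoint -5.625: p = 2.384766 > 0 → [-5.625, -5.5]
midpoint -5.5625: p = 0.5881 > 0 → [-5.5625, -5.5]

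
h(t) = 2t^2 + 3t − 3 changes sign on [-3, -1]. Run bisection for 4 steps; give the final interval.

h(-2) = -1 < 0, so the root lies in [-3, -2]
h(-2.5) = 2 > 0, so the root lies in [-2.5, -2]
h(-2.25) = 0.375 > 0, so the root lies in [-2.25, -2]
h(-2.125) = -0.3438 < 0, so the root lies in [-2.25, -2.125]

[-2.25, -2.125]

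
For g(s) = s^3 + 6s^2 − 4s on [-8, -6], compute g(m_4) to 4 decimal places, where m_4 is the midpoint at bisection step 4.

-0.9316

midpoint -7: g = -21 < 0 → [-7, -6]
midpoint -6.5: g = 4.875 > 0 → [-7, -6.5]
midpoint -6.75: g = -7.171875 < 0 → [-6.75, -6.5]
midpoint -6.625: g = -0.9316 < 0 → [-6.625, -6.5]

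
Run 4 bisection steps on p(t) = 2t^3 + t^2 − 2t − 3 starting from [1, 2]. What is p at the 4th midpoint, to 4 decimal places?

0.6196

p(1.5) = 3 > 0, so the root lies in [1, 1.5]
p(1.25) = -0.03125 < 0, so the root lies in [1.25, 1.5]
p(1.375) = 1.339844 > 0, so the root lies in [1.25, 1.375]
p(1.3125) = 0.6196 > 0, so the root lies in [1.25, 1.3125]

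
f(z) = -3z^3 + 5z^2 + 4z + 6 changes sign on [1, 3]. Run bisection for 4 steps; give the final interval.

[2.5, 2.625]

midpoint 2: f = 10 > 0 → [2, 3]
midpoint 2.5: f = 0.375 > 0 → [2.5, 3]
midpoint 2.75: f = -7.578125 < 0 → [2.5, 2.75]
midpoint 2.625: f = -3.3105 < 0 → [2.5, 2.625]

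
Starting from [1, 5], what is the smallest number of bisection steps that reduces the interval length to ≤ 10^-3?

12

Width after n steps is 4/2^n. Need 2^n ≥ 4/10^-3 = 4000.
2^11 = 2048 < 4000 ≤ 2^12 = 4096, so n = 12.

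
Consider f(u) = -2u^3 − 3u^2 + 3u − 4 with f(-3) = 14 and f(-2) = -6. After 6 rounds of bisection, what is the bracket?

f(-2.5) = 1 > 0, so the root lies in [-2.5, -2]
f(-2.25) = -3.15625 < 0, so the root lies in [-2.5, -2.25]
f(-2.375) = -1.253906 < 0, so the root lies in [-2.5, -2.375]
f(-2.4375) = -0.1724 < 0, so the root lies in [-2.5, -2.4375]
f(-2.46875) = 0.4023 > 0, so the root lies in [-2.46875, -2.4375]
f(-2.453125) = 0.1121 > 0, so the root lies in [-2.453125, -2.4375]

[-2.453125, -2.4375]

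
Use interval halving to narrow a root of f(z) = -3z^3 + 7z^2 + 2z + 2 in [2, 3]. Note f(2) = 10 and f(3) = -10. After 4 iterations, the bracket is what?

[2.625, 2.6875]

midpoint 2.5: f = 3.875 > 0 → [2.5, 3]
midpoint 2.75: f = -1.953125 < 0 → [2.5, 2.75]
midpoint 2.625: f = 1.220703 > 0 → [2.625, 2.75]
midpoint 2.6875: f = -0.2991 < 0 → [2.625, 2.6875]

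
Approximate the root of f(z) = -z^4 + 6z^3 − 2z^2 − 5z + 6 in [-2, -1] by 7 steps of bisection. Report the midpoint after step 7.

z = -1.5 gives f = -16.3125, negative; keep [-1.5, -1]
z = -1.25 gives f = -5.035156, negative; keep [-1.25, -1]
z = -1.125 gives f = -1.051025, negative; keep [-1.125, -1]
z = -1.0625 gives f = 0.5835, positive; keep [-1.125, -1.0625]
z = -1.09375 gives f = -0.2056, negative; keep [-1.09375, -1.0625]
z = -1.078125 gives f = 0.1959, positive; keep [-1.09375, -1.078125]
z = -1.0859375 gives f = -0.0031, negative; keep [-1.0859375, -1.078125]

-1.0859375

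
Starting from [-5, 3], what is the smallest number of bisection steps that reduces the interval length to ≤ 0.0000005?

Width after n steps is 8/2^n. Need 2^n ≥ 8/0.0000005 = 16000000.
2^23 = 8388608 < 16000000 ≤ 2^24 = 16777216, so n = 24.

24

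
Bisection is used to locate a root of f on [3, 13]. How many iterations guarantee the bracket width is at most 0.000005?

21

Width after n steps is 10/2^n. Need 2^n ≥ 10/0.000005 = 2000000.
2^20 = 1048576 < 2000000 ≤ 2^21 = 2097152, so n = 21.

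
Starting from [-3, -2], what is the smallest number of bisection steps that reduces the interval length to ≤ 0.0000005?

21

Width after n steps is 1/2^n. Need 2^n ≥ 1/0.0000005 = 2000000.
2^20 = 1048576 < 2000000 ≤ 2^21 = 2097152, so n = 21.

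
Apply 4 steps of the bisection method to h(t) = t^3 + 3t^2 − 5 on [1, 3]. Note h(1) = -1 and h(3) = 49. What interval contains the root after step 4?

t = 2 gives h = 15, positive; keep [1, 2]
t = 1.5 gives h = 5.125, positive; keep [1, 1.5]
t = 1.25 gives h = 1.640625, positive; keep [1, 1.25]
t = 1.125 gives h = 0.2207, positive; keep [1, 1.125]

[1, 1.125]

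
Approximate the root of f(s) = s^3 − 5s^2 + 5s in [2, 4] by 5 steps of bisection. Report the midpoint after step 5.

f(3) = -3 < 0, so the root lies in [3, 4]
f(3.5) = -0.875 < 0, so the root lies in [3.5, 4]
f(3.75) = 1.171875 > 0, so the root lies in [3.5, 3.75]
f(3.625) = 0.0566 > 0, so the root lies in [3.5, 3.625]
f(3.5625) = -0.4314 < 0, so the root lies in [3.5625, 3.625]

3.5625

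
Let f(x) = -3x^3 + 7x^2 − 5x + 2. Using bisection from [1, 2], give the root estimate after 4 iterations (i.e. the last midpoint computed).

f(1.5) = 0.125 > 0, so the root lies in [1.5, 2]
f(1.75) = -1.390625 < 0, so the root lies in [1.5, 1.75]
f(1.625) = -0.513672 < 0, so the root lies in [1.5, 1.625]
f(1.5625) = -0.1667 < 0, so the root lies in [1.5, 1.5625]

1.5625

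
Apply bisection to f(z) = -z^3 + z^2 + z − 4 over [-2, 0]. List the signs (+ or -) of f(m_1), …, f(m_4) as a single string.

-+--

m = -1, f(m) = -3 (−); new bracket [-2, -1]
m = -1.5, f(m) = 0.125 (+); new bracket [-1.5, -1]
m = -1.25, f(m) = -1.734375 (−); new bracket [-1.5, -1.25]
m = -1.375, f(m) = -0.8848 (−); new bracket [-1.5, -1.375]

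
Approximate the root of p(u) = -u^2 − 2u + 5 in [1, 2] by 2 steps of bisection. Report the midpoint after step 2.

u = 1.5 gives p = -0.25, negative; keep [1, 1.5]
u = 1.25 gives p = 0.9375, positive; keep [1.25, 1.5]

1.25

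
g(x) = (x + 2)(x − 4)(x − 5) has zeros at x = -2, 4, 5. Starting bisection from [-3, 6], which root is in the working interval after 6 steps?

-2

x = 1.5 gives g = 30.625, positive; keep [-3, 1.5]
x = -0.75 gives g = 34.140625, positive; keep [-3, -0.75]
x = -1.875 gives g = 5.048828, positive; keep [-3, -1.875]
x = -2.4375 gives g = -20.947, negative; keep [-2.4375, -1.875]
x = -2.15625 gives g = -6.8837, negative; keep [-2.15625, -1.875]
x = -2.015625 gives g = -0.6594, negative; keep [-2.015625, -1.875]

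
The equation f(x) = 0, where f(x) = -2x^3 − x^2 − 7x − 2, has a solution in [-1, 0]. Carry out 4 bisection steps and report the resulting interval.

x = -0.5 gives f = 1.5, positive; keep [-0.5, 0]
x = -0.25 gives f = -0.28125, negative; keep [-0.5, -0.25]
x = -0.375 gives f = 0.589844, positive; keep [-0.375, -0.25]
x = -0.3125 gives f = 0.1509, positive; keep [-0.3125, -0.25]

[-0.3125, -0.25]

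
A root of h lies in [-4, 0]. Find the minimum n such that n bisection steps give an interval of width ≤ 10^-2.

Width after n steps is 4/2^n. Need 2^n ≥ 4/10^-2 = 400.
2^8 = 256 < 400 ≤ 2^9 = 512, so n = 9.

9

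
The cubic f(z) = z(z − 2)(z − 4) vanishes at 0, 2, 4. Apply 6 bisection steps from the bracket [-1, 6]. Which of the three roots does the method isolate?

4

f(2.5) = -1.875 < 0, so the root lies in [2.5, 6]
f(4.25) = 2.390625 > 0, so the root lies in [2.5, 4.25]
f(3.375) = -2.900391 < 0, so the root lies in [3.375, 4.25]
f(3.8125) = -1.2957 < 0, so the root lies in [3.8125, 4.25]
f(4.03125) = 0.2559 > 0, so the root lies in [3.8125, 4.03125]
f(3.921875) = -0.5889 < 0, so the root lies in [3.921875, 4.03125]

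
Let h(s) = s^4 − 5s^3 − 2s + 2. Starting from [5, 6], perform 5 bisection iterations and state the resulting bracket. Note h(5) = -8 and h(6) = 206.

h(5.5) = 74.1875 > 0, so the root lies in [5, 5.5]
h(5.25) = 27.675781 > 0, so the root lies in [5, 5.25]
h(5.125) = 8.576416 > 0, so the root lies in [5, 5.125]
h(5.0625) = -0.0159 < 0, so the root lies in [5.0625, 5.125]
h(5.09375) = 4.2029 > 0, so the root lies in [5.0625, 5.09375]

[5.0625, 5.09375]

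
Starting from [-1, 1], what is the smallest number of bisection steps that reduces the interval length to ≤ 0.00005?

Width after n steps is 2/2^n. Need 2^n ≥ 2/0.00005 = 40000.
2^15 = 32768 < 40000 ≤ 2^16 = 65536, so n = 16.

16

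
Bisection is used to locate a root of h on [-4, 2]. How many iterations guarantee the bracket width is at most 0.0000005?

Width after n steps is 6/2^n. Need 2^n ≥ 6/0.0000005 = 12000000.
2^23 = 8388608 < 12000000 ≤ 2^24 = 16777216, so n = 24.

24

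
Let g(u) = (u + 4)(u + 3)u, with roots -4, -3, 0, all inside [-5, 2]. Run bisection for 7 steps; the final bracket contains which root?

m = -1.5, g(m) = -5.625 (−); new bracket [-1.5, 2]
m = 0.25, g(m) = 3.453125 (+); new bracket [-1.5, 0.25]
m = -0.625, g(m) = -5.009766 (−); new bracket [-0.625, 0.25]
m = -0.1875, g(m) = -2.0105 (−); new bracket [-0.1875, 0.25]
m = 0.03125, g(m) = 0.3819 (+); new bracket [-0.1875, 0.03125]
m = -0.078125, g(m) = -0.8953 (−); new bracket [-0.078125, 0.03125]
m = -0.0234375, g(m) = -0.2774 (−); new bracket [-0.0234375, 0.03125]

0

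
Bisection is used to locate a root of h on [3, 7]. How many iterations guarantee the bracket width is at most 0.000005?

Width after n steps is 4/2^n. Need 2^n ≥ 4/0.000005 = 800000.
2^19 = 524288 < 800000 ≤ 2^20 = 1048576, so n = 20.

20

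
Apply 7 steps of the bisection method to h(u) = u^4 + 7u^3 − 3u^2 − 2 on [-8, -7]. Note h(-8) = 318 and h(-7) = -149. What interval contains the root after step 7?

[-7.4140625, -7.40625]

midpoint -7.5: h = 40.1875 > 0 → [-7.5, -7]
midpoint -7.25: h = -64.417969 < 0 → [-7.5, -7.25]
midpoint -7.375: h = -14.747803 < 0 → [-7.5, -7.375]
midpoint -7.4375: h = 12.0452 > 0 → [-7.4375, -7.375]
midpoint -7.40625: h = -1.5179 < 0 → [-7.4375, -7.40625]
midpoint -7.421875: h = 5.2217 > 0 → [-7.421875, -7.40625]
midpoint -7.4140625: h = 1.8415 > 0 → [-7.4140625, -7.40625]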